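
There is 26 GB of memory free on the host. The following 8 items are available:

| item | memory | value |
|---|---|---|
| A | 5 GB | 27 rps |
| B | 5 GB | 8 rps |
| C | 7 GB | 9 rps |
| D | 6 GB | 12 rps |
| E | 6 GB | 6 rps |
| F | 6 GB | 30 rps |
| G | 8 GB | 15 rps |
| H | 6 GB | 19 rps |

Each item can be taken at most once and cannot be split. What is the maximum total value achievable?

91 rps

Check high-value combinations within 26 GB:
- A+F+G+H: memory 5+6+8+6=25, value 27+30+15+19=91
- A+D+F+H: memory 5+6+6+6=23, value 27+12+30+19=88
- A+C+F+H: memory 5+7+6+6=24, value 27+9+30+19=85
- A+B+F+H: memory 5+5+6+6=22, value 27+8+30+19=84
Best: 91 rps.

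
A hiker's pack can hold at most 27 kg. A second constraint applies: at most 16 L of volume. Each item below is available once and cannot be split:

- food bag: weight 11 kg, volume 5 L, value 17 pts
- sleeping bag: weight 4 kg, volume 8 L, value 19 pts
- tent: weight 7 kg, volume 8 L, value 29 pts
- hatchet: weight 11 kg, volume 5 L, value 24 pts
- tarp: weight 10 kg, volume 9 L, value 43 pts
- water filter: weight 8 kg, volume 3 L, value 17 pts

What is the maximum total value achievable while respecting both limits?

70 pts

Feasible sets respecting both limits:
- tent+hatchet+water filter: weight 26, volume 16, value 70
- hatchet+tarp: weight 21, volume 14, value 67
- food bag+tent+water filter: weight 26, volume 16, value 63
Best: 70 pts.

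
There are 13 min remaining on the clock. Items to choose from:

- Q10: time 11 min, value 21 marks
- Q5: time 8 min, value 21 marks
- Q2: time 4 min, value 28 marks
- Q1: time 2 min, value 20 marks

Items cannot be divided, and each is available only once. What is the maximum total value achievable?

Check high-value combinations within 13 min:
- Q5+Q2: time 8+4=12, value 21+28=49
- Q2+Q1: time 4+2=6, value 28+20=48
- Q5+Q1: time 8+2=10, value 21+20=41
- Q10+Q1: time 11+2=13, value 21+20=41
Best: 49 marks.

49 marks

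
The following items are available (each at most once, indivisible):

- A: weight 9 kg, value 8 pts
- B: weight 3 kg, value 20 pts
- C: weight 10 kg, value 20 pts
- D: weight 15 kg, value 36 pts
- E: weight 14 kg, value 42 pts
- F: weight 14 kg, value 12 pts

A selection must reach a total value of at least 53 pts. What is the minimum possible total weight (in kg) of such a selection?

17

Subsets with value ≥ 53, sorted by total weight:
- B+E: weight 17, value 62
- B+D: weight 18, value 56
- C+E: weight 24, value 62
Minimum weight: 17 kg.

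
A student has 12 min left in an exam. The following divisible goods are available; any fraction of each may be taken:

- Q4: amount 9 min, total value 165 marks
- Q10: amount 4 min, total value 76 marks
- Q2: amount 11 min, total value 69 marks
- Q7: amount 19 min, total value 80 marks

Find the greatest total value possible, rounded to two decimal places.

222.67

Take in order of value per unit:
- Q10 (76/4 per unit): all 4 → value 76, running total 76.00
- Q4 (165/9 per unit): 8 of 9 → value 8×165/9 = 146.6667, running total 222.67
Total 222.67.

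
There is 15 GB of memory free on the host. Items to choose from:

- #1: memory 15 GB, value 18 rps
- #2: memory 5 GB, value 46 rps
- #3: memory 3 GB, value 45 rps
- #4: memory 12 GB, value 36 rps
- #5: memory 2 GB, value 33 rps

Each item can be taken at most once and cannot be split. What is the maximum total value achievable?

Check high-value combinations within 15 GB:
- #2+#3+#5: memory 5+3+2=10, value 46+45+33=124
- #2+#3: memory 5+3=8, value 46+45=91
- #3+#4: memory 3+12=15, value 45+36=81
- #2+#5: memory 5+2=7, value 46+33=79
Best: 124 rps.

124 rps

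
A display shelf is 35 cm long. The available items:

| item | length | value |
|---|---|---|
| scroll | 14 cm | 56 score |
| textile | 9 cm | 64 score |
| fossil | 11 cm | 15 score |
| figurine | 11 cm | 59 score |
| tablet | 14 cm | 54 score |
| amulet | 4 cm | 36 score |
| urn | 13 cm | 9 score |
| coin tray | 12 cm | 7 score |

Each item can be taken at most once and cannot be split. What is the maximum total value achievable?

Check high-value combinations within 35 cm:
- scroll+textile+figurine: length 14+9+11=34, value 56+64+59=179
- textile+figurine+tablet: length 9+11+14=34, value 64+59+54=177
- textile+fossil+figurine+amulet: length 9+11+11+4=35, value 64+15+59+36=174
Best: 179 score.

179 score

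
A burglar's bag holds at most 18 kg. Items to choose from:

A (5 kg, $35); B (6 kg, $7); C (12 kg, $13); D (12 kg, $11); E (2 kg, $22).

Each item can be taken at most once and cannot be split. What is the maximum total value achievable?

Check high-value combinations within 18 kg:
- A+B+E: weight 5+6+2=13, value 35+7+22=64
- A+E: weight 5+2=7, value 35+22=57
- A+C: weight 5+12=17, value 35+13=48
- A+D: weight 5+12=17, value 35+11=46
- A+B: weight 5+6=11, value 35+7=42
Best: $64.

$64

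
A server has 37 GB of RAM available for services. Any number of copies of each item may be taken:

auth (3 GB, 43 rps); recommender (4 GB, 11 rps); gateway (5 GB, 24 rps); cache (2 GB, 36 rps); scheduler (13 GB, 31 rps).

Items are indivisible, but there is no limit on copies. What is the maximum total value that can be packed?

655 rps

Best value-per-unit is cache at 36/2; filling with it alone gives 18×36 = 648.
Optimal mix: 1×auth + 17×cache → memory 37, value 655.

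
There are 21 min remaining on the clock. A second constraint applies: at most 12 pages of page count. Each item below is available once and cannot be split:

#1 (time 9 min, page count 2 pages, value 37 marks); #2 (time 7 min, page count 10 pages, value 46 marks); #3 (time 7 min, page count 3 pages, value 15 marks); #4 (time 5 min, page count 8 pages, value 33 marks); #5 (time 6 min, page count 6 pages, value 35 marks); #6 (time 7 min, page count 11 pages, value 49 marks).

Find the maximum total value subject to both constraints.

Feasible sets respecting both limits:
- #1+#2: time 16, page count 12, value 83
- #1+#5: time 15, page count 8, value 72
- #1+#4: time 14, page count 10, value 70
Best: 83 marks.

83 marks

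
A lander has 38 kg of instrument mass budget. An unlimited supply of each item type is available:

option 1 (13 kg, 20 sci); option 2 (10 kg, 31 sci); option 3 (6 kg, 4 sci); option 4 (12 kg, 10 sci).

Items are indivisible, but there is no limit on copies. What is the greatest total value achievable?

Best value-per-unit is option 2 at 31/10; filling with it alone gives 3×31 = 93.
Optimal mix: 3×option 2 + 1×option 3 → mass 36, value 97.

97 sci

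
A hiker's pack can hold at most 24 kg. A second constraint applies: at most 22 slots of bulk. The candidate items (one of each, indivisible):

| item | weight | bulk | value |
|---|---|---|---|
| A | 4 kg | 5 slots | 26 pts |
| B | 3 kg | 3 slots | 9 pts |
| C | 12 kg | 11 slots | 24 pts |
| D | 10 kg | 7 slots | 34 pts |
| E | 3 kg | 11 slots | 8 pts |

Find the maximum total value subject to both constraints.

69 pts

Feasible sets respecting both limits:
- A+B+D: weight 17, bulk 15, value 69
- A+D: weight 14, bulk 12, value 60
- A+B+C: weight 19, bulk 19, value 59
Best: 69 pts.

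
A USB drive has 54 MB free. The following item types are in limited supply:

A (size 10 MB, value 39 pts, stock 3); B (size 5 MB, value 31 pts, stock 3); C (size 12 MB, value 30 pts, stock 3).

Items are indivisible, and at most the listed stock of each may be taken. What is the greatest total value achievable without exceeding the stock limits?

210 pts

Top feasible selections:
- 3×A + 3×B: size 45, value 210
- 3×A + 2×B + 1×C: size 52, value 209
Best: 210 pts.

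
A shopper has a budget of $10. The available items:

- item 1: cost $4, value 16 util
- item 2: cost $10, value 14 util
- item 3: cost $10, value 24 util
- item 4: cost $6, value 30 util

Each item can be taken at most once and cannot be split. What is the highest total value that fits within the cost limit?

Check high-value combinations within $10:
- item 1+item 4: cost 4+6=10, value 16+30=46
- item 4: cost 6, value 30
- item 3: cost 10, value 24
- item 1: cost 4, value 16
- item 2: cost 10, value 14
Best: 46 util.

46 util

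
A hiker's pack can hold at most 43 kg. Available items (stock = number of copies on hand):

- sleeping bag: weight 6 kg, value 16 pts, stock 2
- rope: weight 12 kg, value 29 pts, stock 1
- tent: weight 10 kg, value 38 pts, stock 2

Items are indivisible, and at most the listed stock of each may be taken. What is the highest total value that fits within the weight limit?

121 pts

Top feasible selections:
- 1×sleeping bag + 1×rope + 2×tent: weight 38, value 121
- 2×sleeping bag + 2×tent: weight 32, value 108
- 1×rope + 2×tent: weight 32, value 105
Best: 121 pts.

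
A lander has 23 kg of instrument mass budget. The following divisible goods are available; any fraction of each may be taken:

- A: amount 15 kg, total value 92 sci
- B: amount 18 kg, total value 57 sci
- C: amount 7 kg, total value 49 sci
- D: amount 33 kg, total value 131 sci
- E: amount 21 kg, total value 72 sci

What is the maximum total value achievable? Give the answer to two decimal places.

Take in order of value per unit:
- C (49/7 per unit): all 7 → value 49, running total 49.00
- A (92/15 per unit): all 15 → value 92, running total 141.00
- D (131/33 per unit): 1 of 33 → value 1×131/33 = 3.9697, running total 144.97
Total 144.97.

144.97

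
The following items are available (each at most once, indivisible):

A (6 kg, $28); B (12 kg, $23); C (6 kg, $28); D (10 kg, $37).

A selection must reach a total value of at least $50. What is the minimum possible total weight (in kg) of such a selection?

Subsets with value ≥ 50, sorted by total weight:
- A+C: weight 12, value 56
- A+D: weight 16, value 65
Minimum weight: 12 kg.

12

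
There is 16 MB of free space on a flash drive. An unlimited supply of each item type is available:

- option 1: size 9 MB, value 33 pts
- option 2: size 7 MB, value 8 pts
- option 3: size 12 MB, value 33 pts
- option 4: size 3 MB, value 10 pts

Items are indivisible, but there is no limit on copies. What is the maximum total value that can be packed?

Best value-per-unit is option 1 at 33/9; filling with it alone gives 1×33 = 33.
Optimal mix: 1×option 1 + 2×option 4 → size 15, value 53.

53 pts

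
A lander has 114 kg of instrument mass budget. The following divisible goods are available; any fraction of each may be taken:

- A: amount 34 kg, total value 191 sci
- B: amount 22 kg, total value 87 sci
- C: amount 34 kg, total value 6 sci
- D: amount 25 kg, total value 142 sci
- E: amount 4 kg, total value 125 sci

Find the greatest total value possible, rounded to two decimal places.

550.12

Take in order of value per unit:
- E (125/4 per unit): all 4 → value 125, running total 125.00
- D (142/25 per unit): all 25 → value 142, running total 267.00
- A (191/34 per unit): all 34 → value 191, running total 458.00
- B (87/22 per unit): all 22 → value 87, running total 545.00
- C (6/34 per unit): 29 of 34 → value 29×6/34 = 5.1176, running total 550.12
Total 550.12.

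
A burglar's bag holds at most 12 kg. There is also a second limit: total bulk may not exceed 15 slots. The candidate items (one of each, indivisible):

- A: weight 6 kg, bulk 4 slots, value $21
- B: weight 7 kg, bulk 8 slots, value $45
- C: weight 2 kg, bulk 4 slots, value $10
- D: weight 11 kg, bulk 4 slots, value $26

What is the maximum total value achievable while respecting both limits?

$55

Feasible sets respecting both limits:
- B+C: weight 9, bulk 12, value 55
- B: weight 7, bulk 8, value 45
- A+C: weight 8, bulk 8, value 31
- D: weight 11, bulk 4, value 26
Best: $55.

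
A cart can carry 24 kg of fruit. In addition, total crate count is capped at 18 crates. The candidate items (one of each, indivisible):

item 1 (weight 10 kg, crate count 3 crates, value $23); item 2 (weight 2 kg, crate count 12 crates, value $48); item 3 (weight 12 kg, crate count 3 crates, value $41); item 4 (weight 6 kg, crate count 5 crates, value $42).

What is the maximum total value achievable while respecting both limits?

Feasible sets respecting both limits:
- item 1+item 2+item 3: weight 24, crate count 18, value 112
- item 2+item 4: weight 8, crate count 17, value 90
- item 2+item 3: weight 14, crate count 15, value 89
Best: $112.

$112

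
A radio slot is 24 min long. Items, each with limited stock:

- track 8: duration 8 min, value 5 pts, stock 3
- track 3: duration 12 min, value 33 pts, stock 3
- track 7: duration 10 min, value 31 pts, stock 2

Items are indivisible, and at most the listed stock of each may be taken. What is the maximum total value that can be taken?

66 pts

Top feasible selections:
- 2×track 3: duration 24, value 66
- 1×track 3 + 1×track 7: duration 22, value 64
Best: 66 pts.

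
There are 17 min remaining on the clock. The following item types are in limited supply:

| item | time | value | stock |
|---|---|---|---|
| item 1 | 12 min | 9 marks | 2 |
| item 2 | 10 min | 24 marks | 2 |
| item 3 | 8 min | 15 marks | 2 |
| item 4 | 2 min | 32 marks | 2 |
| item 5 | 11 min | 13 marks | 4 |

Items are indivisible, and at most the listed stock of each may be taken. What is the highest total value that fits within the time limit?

Top feasible selections:
- 1×item 2 + 2×item 4: time 14, value 88
- 1×item 3 + 2×item 4: time 12, value 79
- 2×item 4 + 1×item 5: time 15, value 77
- 1×item 1 + 2×item 4: time 16, value 73
Best: 88 marks.

88 marks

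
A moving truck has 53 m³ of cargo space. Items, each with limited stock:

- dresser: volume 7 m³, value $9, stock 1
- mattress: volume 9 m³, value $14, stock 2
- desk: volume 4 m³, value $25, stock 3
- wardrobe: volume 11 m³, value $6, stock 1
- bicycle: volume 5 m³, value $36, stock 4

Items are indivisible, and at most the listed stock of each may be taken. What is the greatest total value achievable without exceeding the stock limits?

$247

Top feasible selections:
- 2×mattress + 3×desk + 4×bicycle: volume 50, value 247
- 1×dresser + 1×mattress + 3×desk + 4×bicycle: volume 48, value 242
Best: $247.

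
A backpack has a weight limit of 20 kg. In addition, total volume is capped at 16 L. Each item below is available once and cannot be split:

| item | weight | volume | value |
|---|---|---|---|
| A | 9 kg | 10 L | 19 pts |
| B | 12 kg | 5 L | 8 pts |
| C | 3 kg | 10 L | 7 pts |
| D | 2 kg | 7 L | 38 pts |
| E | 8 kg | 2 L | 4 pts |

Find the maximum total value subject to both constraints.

Feasible sets respecting both limits:
- B+D: weight 14, volume 12, value 46
- D+E: weight 10, volume 9, value 42
- D: weight 2, volume 7, value 38
- A+E: weight 17, volume 12, value 23
Best: 46 pts.

46 pts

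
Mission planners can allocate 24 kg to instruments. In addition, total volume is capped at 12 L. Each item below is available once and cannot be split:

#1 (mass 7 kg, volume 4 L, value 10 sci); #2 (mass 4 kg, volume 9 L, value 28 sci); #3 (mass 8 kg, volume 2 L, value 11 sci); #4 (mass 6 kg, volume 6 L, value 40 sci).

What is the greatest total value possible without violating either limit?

Feasible sets respecting both limits:
- #1+#3+#4: mass 21, volume 12, value 61
- #3+#4: mass 14, volume 8, value 51
- #1+#4: mass 13, volume 10, value 50
Best: 61 sci.

61 sci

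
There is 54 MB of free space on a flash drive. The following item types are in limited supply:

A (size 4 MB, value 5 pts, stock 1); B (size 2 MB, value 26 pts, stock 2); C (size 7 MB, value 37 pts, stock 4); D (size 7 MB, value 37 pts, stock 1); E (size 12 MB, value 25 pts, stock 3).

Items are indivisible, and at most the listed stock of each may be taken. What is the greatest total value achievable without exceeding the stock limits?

262 pts

Top feasible selections:
- 2×B + 4×C + 1×D + 1×E: size 51, value 262
- 1×A + 2×B + 4×C + 1×D: size 43, value 242
- 1×A + 1×B + 4×C + 1×D + 1×E: size 53, value 241
- 2×B + 4×C + 1×D: size 39, value 237
Best: 262 pts.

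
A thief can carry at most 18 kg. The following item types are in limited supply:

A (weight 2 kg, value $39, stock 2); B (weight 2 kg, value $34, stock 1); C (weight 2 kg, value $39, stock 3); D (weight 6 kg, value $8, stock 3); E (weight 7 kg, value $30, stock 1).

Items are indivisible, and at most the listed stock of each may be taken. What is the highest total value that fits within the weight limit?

$237

Top feasible selections:
- 2×A + 1×B + 3×C + 1×D: weight 18, value 237
- 2×A + 1×B + 3×C: weight 12, value 229
Best: $237.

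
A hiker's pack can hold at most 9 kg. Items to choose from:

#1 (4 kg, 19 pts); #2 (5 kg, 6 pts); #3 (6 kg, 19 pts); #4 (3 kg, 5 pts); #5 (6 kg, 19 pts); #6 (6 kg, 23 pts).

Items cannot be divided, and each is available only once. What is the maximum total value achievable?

Check high-value combinations within 9 kg:
- #4+#6: weight 3+6=9, value 5+23=28
- #1+#2: weight 4+5=9, value 19+6=25
- #1+#4: weight 4+3=7, value 19+5=24
Best: 28 pts.

28 pts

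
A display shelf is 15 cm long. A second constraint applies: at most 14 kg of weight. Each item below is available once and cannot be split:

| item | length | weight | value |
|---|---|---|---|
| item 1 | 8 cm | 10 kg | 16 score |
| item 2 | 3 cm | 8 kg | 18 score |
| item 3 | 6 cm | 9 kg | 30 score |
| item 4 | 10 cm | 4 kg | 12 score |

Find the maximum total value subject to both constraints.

30 score

Feasible sets respecting both limits:
- item 3: length 6, weight 9, value 30
- item 2+item 4: length 13, weight 12, value 30
- item 2: length 3, weight 8, value 18
- item 1: length 8, weight 10, value 16
Best: 30 score.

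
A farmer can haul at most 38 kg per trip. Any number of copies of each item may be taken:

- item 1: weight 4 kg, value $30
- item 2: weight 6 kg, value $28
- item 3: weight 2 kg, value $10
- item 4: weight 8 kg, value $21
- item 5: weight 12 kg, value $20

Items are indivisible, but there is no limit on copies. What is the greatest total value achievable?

$280

Best value-per-unit is item 1 at 30/4; filling with it alone gives 9×30 = 270.
Optimal mix: 9×item 1 + 1×item 3 → weight 38, value 280.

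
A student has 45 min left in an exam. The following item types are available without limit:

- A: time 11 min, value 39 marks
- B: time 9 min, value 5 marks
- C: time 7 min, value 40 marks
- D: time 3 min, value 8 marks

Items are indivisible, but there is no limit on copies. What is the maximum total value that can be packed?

Best value-per-unit is C at 40/7; filling with it alone gives 6×40 = 240.
Optimal mix: 6×C + 1×D → time 45, value 248.

248 marks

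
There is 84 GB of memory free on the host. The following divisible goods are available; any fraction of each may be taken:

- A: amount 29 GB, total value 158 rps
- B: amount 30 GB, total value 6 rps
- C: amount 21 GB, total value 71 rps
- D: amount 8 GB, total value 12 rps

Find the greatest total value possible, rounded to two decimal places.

246.20

Take in order of value per unit:
- A (158/29 per unit): all 29 → value 158, running total 158.00
- C (71/21 per unit): all 21 → value 71, running total 229.00
- D (12/8 per unit): all 8 → value 12, running total 241.00
- B (6/30 per unit): 26 of 30 → value 26×6/30 = 5.2000, running total 246.20
Total 246.20.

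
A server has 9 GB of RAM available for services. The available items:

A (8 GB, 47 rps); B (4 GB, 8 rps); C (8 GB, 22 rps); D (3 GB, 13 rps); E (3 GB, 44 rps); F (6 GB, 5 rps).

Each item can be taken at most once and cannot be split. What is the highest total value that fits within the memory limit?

Check high-value combinations within 9 GB:
- D+E: memory 3+3=6, value 13+44=57
- B+E: memory 4+3=7, value 8+44=52
- E+F: memory 3+6=9, value 44+5=49
- A: memory 8, value 47
Best: 57 rps.

57 rps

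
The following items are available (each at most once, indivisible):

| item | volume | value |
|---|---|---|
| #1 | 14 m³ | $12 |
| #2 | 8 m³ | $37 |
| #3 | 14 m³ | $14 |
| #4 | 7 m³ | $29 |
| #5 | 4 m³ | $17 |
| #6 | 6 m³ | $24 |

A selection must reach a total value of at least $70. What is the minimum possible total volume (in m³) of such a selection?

Subsets with value ≥ 70, sorted by total volume:
- #4+#5+#6: volume 17, value 70
- #2+#5+#6: volume 18, value 78
- #2+#4+#5: volume 19, value 83
Minimum volume: 17 m³.

17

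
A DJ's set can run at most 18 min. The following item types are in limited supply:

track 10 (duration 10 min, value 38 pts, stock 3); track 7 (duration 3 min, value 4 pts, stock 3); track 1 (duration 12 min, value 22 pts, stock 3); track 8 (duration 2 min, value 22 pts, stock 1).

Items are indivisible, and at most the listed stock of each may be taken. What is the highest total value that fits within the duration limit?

Top feasible selections:
- 1×track 10 + 2×track 7 + 1×track 8: duration 18, value 68
- 1×track 10 + 1×track 7 + 1×track 8: duration 15, value 64
Best: 68 pts.

68 pts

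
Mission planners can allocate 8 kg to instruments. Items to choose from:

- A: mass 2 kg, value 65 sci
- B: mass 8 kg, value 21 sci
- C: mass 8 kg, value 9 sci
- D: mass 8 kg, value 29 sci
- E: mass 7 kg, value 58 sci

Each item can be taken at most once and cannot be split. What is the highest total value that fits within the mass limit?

65 sci

This is a 0/1 knapsack; check combinations near the capacity.
- A: mass 2, value 65
- E: mass 7, value 58
- D: mass 8, value 29
Best: 65 sci.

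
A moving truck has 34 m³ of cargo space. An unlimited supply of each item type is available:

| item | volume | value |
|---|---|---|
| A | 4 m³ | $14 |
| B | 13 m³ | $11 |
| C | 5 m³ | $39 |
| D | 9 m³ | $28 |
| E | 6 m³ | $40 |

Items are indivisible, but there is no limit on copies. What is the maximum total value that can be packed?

$248

Best value-per-unit is C at 39/5; filling with it alone gives 6×39 = 234.
Optimal mix: 1×A + 6×C → volume 34, value 248.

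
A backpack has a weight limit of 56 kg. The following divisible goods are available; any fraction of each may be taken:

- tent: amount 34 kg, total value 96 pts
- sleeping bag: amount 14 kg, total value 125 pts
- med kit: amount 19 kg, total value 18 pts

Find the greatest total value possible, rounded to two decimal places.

228.58

Take in order of value per unit:
- sleeping bag (125/14 per unit): all 14 → value 125, running total 125.00
- tent (96/34 per unit): all 34 → value 96, running total 221.00
- med kit (18/19 per unit): 8 of 19 → value 8×18/19 = 7.5789, running total 228.58
Total 228.58.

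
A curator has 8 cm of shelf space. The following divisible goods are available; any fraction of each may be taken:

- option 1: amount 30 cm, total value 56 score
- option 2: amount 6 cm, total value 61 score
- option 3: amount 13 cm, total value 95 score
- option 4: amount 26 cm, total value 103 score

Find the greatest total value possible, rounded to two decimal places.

Take in order of value per unit:
- option 2 (61/6 per unit): all 6 → value 61, running total 61.00
- option 3 (95/13 per unit): 2 of 13 → value 2×95/13 = 14.6154, running total 75.62
Total 75.62.

75.62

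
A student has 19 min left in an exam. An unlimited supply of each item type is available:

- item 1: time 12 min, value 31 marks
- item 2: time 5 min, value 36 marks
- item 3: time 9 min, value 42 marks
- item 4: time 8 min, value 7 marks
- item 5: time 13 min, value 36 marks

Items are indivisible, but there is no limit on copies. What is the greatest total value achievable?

114 marks

Best value-per-unit is item 2 at 36/5; filling with it alone gives 3×36 = 108.
Optimal mix: 2×item 2 + 1×item 3 → time 19, value 114.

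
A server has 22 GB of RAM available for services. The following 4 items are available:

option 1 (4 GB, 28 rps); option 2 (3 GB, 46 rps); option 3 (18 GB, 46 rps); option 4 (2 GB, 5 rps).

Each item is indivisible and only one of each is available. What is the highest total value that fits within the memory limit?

Check high-value combinations within 22 GB:
- option 2+option 3: memory 3+18=21, value 46+46=92
- option 1+option 2+option 4: memory 4+3+2=9, value 28+46+5=79
- option 1+option 2: memory 4+3=7, value 28+46=74
- option 1+option 3: memory 4+18=22, value 28+46=74
- option 2+option 4: memory 3+2=5, value 46+5=51
Best: 92 rps.

92 rps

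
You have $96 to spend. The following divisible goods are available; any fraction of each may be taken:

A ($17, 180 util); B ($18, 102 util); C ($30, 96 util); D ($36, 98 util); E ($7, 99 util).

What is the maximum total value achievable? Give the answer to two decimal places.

Take in order of value per unit:
- E (99/7 per unit): all 7 → value 99, running total 99.00
- A (180/17 per unit): all 17 → value 180, running total 279.00
- B (102/18 per unit): all 18 → value 102, running total 381.00
- C (96/30 per unit): all 30 → value 96, running total 477.00
- D (98/36 per unit): 24 of 36 → value 24×98/36 = 65.3333, running total 542.33
Total 542.33.

542.33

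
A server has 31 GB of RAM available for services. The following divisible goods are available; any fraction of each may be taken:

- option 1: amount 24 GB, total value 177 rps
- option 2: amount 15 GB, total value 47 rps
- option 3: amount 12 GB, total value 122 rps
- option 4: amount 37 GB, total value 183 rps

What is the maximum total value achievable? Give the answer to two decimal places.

262.13

Take in order of value per unit:
- option 3 (122/12 per unit): all 12 → value 122, running total 122.00
- option 1 (177/24 per unit): 19 of 24 → value 19×177/24 = 140.1250, running total 262.13
Total 262.13.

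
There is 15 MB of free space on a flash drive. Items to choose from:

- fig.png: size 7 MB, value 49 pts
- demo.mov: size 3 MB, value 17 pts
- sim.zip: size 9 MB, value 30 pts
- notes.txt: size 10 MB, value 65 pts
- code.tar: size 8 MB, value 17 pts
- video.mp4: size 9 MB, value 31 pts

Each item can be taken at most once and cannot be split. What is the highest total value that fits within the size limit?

This is a 0/1 knapsack; check combinations near the capacity.
- demo.mov+notes.txt: size 3+10=13, value 17+65=82
- fig.png+demo.mov: size 7+3=10, value 49+17=66
- fig.png+code.tar: size 7+8=15, value 49+17=66
- notes.txt: size 10, value 65
- fig.png: size 7, value 49
Best: 82 pts.

82 pts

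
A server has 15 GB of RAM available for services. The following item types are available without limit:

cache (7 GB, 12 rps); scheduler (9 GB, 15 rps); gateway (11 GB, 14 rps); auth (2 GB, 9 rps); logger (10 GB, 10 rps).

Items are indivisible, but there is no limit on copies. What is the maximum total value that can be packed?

63 rps

Best value-per-unit is auth at 9/2, and filling with it alone uses memory 7×2=14. No mix of the others beats 7×9 = 63.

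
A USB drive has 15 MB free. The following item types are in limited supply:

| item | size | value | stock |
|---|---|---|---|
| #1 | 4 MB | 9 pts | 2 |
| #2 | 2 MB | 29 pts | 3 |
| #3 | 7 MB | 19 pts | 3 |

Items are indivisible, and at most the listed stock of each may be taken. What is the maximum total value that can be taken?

106 pts

Best selections within size 15 and stock limits:
- 3×#2 + 1×#3: size 13, value 106
- 2×#1 + 3×#2: size 14, value 105
- 1×#1 + 3×#2: size 10, value 96
Best: 106 pts.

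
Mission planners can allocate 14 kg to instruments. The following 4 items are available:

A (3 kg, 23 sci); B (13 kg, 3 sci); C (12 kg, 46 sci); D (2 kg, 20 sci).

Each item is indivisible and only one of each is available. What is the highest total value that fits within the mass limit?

This is a 0/1 knapsack; check combinations near the capacity.
- C+D: mass 12+2=14, value 46+20=66
- C: mass 12, value 46
- A+D: mass 3+2=5, value 23+20=43
- A: mass 3, value 23
- D: mass 2, value 20
Best: 66 sci.

66 sci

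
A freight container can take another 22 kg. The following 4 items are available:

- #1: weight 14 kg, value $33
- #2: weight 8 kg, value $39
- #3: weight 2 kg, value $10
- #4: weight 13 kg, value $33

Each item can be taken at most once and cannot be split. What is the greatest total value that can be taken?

$72

This is a 0/1 knapsack; check combinations near the capacity.
- #2+#4: weight 8+13=21, value 39+33=72
- #1+#2: weight 14+8=22, value 33+39=72
- #2+#3: weight 8+2=10, value 39+10=49
Best: $72.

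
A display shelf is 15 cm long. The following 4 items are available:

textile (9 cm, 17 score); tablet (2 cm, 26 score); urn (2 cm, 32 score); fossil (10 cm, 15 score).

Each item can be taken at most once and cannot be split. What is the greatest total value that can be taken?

75 score

Check high-value combinations within 15 cm:
- textile+tablet+urn: length 9+2+2=13, value 17+26+32=75
- tablet+urn+fossil: length 2+2+10=14, value 26+32+15=73
- tablet+urn: length 2+2=4, value 26+32=58
- textile+urn: length 9+2=11, value 17+32=49
- urn+fossil: length 2+10=12, value 32+15=47
Best: 75 score.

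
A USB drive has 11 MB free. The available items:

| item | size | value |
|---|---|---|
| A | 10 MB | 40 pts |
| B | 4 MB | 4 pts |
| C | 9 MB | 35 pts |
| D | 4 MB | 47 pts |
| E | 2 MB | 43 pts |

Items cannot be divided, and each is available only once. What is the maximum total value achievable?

This is a 0/1 knapsack; check combinations near the capacity.
- B+D+E: size 4+4+2=10, value 4+47+43=94
- D+E: size 4+2=6, value 47+43=90
- C+E: size 9+2=11, value 35+43=78
Best: 94 pts.

94 pts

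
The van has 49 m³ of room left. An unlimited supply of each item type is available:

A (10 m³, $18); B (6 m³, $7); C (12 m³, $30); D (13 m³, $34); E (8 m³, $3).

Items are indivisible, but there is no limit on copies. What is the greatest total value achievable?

Best value-per-unit is D at 34/13; filling with it alone gives 3×34 = 102.
Optimal mix: 3×C + 1×D → volume 49, value 124.

$124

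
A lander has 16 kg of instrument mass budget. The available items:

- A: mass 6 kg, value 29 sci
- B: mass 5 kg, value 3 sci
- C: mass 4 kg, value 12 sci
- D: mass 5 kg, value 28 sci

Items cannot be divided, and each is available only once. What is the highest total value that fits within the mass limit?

69 sci

Check high-value combinations within 16 kg:
- A+C+D: mass 6+4+5=15, value 29+12+28=69
- A+B+D: mass 6+5+5=16, value 29+3+28=60
- A+D: mass 6+5=11, value 29+28=57
Best: 69 sci.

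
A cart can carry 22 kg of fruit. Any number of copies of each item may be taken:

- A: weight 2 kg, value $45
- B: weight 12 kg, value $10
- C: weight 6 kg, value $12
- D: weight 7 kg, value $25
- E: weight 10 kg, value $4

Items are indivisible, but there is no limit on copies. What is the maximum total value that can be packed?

Best value-per-unit is A at 45/2, and filling with it alone uses weight 11×2=22. No mix of the others beats 11×45 = 495.

$495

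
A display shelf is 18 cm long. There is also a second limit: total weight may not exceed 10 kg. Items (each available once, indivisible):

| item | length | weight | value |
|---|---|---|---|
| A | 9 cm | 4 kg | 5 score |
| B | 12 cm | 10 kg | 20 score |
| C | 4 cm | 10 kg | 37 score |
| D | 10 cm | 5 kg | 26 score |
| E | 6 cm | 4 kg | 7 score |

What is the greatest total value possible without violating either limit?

37 score

Feasible sets respecting both limits:
- C: length 4, weight 10, value 37
- D+E: length 16, weight 9, value 33
- D: length 10, weight 5, value 26
Best: 37 score.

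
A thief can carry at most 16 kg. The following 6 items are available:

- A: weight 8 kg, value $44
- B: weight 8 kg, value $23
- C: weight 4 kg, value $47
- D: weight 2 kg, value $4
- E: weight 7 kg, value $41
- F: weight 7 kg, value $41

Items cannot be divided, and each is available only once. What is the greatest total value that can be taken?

This is a 0/1 knapsack; check combinations near the capacity.
- A+C+D: weight 8+4+2=14, value 44+47+4=95
- C+D+E: weight 4+2+7=13, value 47+4+41=92
- C+D+F: weight 4+2+7=13, value 47+4+41=92
- A+C: weight 8+4=12, value 44+47=91
- C+E: weight 4+7=11, value 47+41=88
Best: $95.

$95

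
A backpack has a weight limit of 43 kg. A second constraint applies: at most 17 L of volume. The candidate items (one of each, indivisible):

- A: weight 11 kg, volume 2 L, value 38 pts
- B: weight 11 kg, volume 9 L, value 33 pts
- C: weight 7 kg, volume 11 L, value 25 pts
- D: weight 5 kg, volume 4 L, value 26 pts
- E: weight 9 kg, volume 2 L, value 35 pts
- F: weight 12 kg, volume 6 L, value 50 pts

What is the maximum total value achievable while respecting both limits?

Feasible sets respecting both limits:
- A+D+E+F: weight 37, volume 14, value 149
- A+B+D+E: weight 36, volume 17, value 132
- A+E+F: weight 32, volume 10, value 123
- A+B+F: weight 34, volume 17, value 121
Best: 149 pts.

149 pts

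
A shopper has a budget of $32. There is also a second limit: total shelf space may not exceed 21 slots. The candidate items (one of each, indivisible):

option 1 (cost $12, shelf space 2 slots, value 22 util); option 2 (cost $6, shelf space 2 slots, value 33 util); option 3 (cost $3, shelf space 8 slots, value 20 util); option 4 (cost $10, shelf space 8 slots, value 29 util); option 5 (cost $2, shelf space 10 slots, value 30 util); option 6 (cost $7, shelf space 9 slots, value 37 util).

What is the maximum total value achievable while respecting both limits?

Feasible sets respecting both limits:
- option 1+option 2+option 3+option 6: cost 28, shelf space 21, value 112
- option 1+option 2+option 3+option 4: cost 31, shelf space 20, value 104
- option 2+option 5+option 6: cost 15, shelf space 21, value 100
- option 2+option 4+option 6: cost 23, shelf space 19, value 99
Best: 112 util.

112 util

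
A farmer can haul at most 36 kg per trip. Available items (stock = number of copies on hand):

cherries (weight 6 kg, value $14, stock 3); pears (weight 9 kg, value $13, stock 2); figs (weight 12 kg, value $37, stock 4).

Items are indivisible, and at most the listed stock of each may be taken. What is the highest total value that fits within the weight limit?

$111

Best selections within weight 36 and stock limits:
- 3×figs: weight 36, value 111
- 2×cherries + 2×figs: weight 36, value 102
- 1×cherries + 2×figs: weight 30, value 88
- 1×pears + 2×figs: weight 33, value 87
Best: $111.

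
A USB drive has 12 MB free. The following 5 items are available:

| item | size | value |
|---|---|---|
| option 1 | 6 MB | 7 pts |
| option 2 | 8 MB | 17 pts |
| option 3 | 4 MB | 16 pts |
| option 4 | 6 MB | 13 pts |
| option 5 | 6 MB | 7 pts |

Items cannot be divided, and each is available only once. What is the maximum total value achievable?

33 pts

Check high-value combinations within 12 MB:
- option 2+option 3: size 8+4=12, value 17+16=33
- option 3+option 4: size 4+6=10, value 16+13=29
- option 1+option 3: size 6+4=10, value 7+16=23
- option 3+option 5: size 4+6=10, value 16+7=23
- option 1+option 4: size 6+6=12, value 7+13=20
Best: 33 pts.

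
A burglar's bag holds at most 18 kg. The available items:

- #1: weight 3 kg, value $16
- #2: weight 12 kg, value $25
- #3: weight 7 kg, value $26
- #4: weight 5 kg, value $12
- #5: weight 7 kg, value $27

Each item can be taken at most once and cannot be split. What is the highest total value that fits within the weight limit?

$69

Check high-value combinations within 18 kg:
- #1+#3+#5: weight 3+7+7=17, value 16+26+27=69
- #1+#4+#5: weight 3+5+7=15, value 16+12+27=55
- #1+#3+#4: weight 3+7+5=15, value 16+26+12=54
Best: $69.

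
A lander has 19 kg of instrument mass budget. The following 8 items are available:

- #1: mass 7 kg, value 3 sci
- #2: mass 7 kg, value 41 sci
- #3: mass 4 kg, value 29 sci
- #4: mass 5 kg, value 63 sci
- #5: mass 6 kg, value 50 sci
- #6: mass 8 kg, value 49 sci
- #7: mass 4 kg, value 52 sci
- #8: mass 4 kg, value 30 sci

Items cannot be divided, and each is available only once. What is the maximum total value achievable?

195 sci

Check high-value combinations within 19 kg:
- #4+#5+#7+#8: mass 5+6+4+4=19, value 63+50+52+30=195
- #3+#4+#5+#7: mass 4+5+6+4=19, value 29+63+50+52=194
- #3+#4+#7+#8: mass 4+5+4+4=17, value 29+63+52+30=174
- #3+#4+#5+#8: mass 4+5+6+4=19, value 29+63+50+30=172
- #4+#5+#7: mass 5+6+4=15, value 63+50+52=165
Best: 195 sci.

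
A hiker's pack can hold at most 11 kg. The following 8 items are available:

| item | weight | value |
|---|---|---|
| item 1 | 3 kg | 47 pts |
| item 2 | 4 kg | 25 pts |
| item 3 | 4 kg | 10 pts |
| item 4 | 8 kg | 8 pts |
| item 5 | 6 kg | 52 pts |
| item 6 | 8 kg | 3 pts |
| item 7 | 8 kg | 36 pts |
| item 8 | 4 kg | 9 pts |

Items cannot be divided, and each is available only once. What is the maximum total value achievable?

Check high-value combinations within 11 kg:
- item 1+item 5: weight 3+6=9, value 47+52=99
- item 1+item 7: weight 3+8=11, value 47+36=83
- item 1+item 2+item 3: weight 3+4+4=11, value 47+25+10=82
- item 1+item 2+item 8: weight 3+4+4=11, value 47+25+9=81
Best: 99 pts.

99 pts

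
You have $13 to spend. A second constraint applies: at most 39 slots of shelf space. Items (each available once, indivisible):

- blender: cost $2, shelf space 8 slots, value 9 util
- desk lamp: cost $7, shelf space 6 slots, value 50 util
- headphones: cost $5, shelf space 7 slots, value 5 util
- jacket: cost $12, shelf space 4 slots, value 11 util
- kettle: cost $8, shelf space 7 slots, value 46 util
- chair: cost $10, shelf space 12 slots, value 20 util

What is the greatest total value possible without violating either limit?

59 util

Feasible sets respecting both limits:
- blender+desk lamp: cost 9, shelf space 14, value 59
- desk lamp+headphones: cost 12, shelf space 13, value 55
- blender+kettle: cost 10, shelf space 15, value 55
Best: 59 util.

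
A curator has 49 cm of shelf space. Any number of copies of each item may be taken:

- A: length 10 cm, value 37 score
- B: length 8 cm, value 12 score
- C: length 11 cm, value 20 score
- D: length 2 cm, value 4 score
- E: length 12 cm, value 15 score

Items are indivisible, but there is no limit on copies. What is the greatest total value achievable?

164 score

Best value-per-unit is A at 37/10; filling with it alone gives 4×37 = 148.
Optimal mix: 4×A + 4×D → length 48, value 164.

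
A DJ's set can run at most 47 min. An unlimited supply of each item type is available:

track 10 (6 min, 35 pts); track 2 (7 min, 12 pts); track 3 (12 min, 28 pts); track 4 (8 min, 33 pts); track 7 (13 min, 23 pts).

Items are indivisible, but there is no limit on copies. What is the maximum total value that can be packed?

Best value-per-unit is track 10 at 35/6, and filling with it alone uses duration 7×6=42. No mix of the others beats 7×35 = 245.

245 pts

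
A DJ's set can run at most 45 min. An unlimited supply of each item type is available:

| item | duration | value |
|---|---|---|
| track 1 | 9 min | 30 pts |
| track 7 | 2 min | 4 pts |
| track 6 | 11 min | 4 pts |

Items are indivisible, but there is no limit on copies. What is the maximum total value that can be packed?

Best value-per-unit is track 1 at 30/9, and filling with it alone uses duration 5×9=45. No mix of the others beats 5×30 = 150.

150 pts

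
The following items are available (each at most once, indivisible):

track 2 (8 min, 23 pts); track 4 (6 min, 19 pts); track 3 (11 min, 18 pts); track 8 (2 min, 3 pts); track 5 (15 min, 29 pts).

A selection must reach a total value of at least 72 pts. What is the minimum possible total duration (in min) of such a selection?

Subsets with value ≥ 72, sorted by total duration:
- track 2+track 4+track 8+track 5: duration 31, value 74
- track 2+track 3+track 8+track 5: duration 36, value 73
Minimum duration: 31 min.

31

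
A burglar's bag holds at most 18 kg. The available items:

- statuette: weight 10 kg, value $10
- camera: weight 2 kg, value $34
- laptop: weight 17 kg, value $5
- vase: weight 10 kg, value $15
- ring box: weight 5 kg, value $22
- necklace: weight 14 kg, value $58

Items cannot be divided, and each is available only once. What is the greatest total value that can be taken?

$92

Check high-value combinations within 18 kg:
- camera+necklace: weight 2+14=16, value 34+58=92
- camera+vase+ring box: weight 2+10+5=17, value 34+15+22=71
- statuette+camera+ring box: weight 10+2+5=17, value 10+34+22=66
- necklace: weight 14, value 58
Best: $92.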